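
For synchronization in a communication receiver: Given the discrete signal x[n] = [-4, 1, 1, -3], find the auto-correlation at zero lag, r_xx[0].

The auto-correlation at zero lag r_xx[0] equals the signal energy.
r_xx[0] = sum of x[n]^2 = (-4)^2 + 1^2 + 1^2 + (-3)^2
= 16 + 1 + 1 + 9 = 27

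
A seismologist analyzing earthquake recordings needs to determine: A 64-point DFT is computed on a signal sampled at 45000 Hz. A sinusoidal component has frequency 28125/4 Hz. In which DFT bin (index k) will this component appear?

DFT frequency resolution = f_s/N = 45000/64 = 5625/8 Hz
Bin index k = f_signal / resolution = 28125/4 / 5625/8 = 10
The signal frequency 28125/4 Hz falls in DFT bin k = 10.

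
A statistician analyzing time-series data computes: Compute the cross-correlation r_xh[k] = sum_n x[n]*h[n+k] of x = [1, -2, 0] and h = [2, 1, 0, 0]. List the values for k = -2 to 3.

Both sequences indexed from 0 and zero outside their support.
Lags with overlap: k = -2 to 3.
  r_xh[-2] = x[2]*h[0] = 0
  r_xh[-1] = x[1]*h[0] + x[2]*h[1] = -4
  r_xh[0] = x[0]*h[0] + x[1]*h[1] + x[2]*h[2] = 0
  r_xh[1] = x[0]*h[1] + x[1]*h[2] + x[2]*h[3] = 1
  r_xh[2] = x[0]*h[2] + x[1]*h[3] = 0
  r_xh[3] = x[0]*h[3] = 0
r_xh = [0, -4, 0, 1, 0, 0] (for k = -2, ..., 3)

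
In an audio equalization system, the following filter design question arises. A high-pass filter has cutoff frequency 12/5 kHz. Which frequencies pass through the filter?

A high-pass filter passes all frequencies above the cutoff frequency 12/5 kHz and attenuates lower frequencies.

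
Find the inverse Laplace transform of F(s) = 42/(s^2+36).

Standard pair: w/(s^2+w^2) <-> sin(wt)*u(t)
Recognize w^2 = 36, so w = 6; numerator 42 = 7*6.
f(t) = 7*sin(6t)*u(t)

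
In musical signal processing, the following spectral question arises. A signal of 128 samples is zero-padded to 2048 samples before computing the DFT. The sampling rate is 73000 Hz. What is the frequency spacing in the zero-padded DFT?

Original DFT: N = 128, resolution = f_s/N = 73000/128 = 9125/16 Hz
Zero-padded DFT: N = 2048, resolution = f_s/N = 73000/2048 = 9125/256 Hz
Zero-padding interpolates the spectrum (finer frequency grid)
but does NOT improve the true spectral resolution (ability to resolve close frequencies).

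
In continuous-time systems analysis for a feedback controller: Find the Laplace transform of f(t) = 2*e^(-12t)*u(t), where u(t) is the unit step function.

Standard Laplace transform pair:
e^(-at)*u(t) <-> 1/(s+a)
With a = 12: L{2*e^(-12t)*u(t)} = 2/(s+12), ROC: Re(s) > -12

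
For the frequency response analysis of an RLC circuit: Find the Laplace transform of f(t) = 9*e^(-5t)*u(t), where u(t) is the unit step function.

Standard Laplace transform pair:
e^(-at)*u(t) <-> 1/(s+a)
With a = 5: L{9*e^(-5t)*u(t)} = 9/(s+5), ROC: Re(s) > -5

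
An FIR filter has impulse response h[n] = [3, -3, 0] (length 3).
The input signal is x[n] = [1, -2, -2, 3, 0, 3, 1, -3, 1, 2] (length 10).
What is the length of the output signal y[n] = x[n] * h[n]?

For linear convolution, the output length is:
len(y) = len(x) + len(h) - 1 = 10 + 3 - 1 = 12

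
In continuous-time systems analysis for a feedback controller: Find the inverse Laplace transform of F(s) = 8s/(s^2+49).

Standard pair: s/(s^2+w^2) <-> cos(wt)*u(t)
With k=8, w=7: f(t) = 8*cos(7t)*u(t)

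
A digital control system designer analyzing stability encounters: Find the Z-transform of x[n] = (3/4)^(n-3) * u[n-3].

Time-shifting property: if X(z) = Z{x[n]}, then Z{x[n-d]} = z^(-d) * X(z)
X(z) = z/(z - 3/4) for x[n] = (3/4)^n * u[n]
Z{x[n-3]} = z^(-3) * z/(z - 3/4) = z^(-2)/(z - 3/4)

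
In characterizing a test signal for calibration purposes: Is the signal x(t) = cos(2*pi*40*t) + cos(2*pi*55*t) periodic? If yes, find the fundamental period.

f1 = 40 Hz, f2 = 55 Hz
Period T1 = 1/40, T2 = 1/55
Ratio T1/T2 = 55/40, which is rational.
The signal is periodic with fundamental period T = 1/GCD(40,55) = 1/5 s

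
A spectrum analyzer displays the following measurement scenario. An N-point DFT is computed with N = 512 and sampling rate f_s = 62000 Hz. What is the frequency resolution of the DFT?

DFT frequency resolution = f_s / N
= 62000 / 512 = 3875/32 Hz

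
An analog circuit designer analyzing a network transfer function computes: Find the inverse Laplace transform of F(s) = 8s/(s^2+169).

Standard pair: s/(s^2+w^2) <-> cos(wt)*u(t)
With k=8, w=13: f(t) = 8*cos(13t)*u(t)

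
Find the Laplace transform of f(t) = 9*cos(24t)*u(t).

Standard pair: cos(wt)*u(t) <-> s/(s^2+w^2)
With w = 24: L{9*cos(24t)*u(t)} = 9s/(s^2+576)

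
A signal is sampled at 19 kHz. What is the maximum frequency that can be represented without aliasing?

The maximum frequency that can be represented without aliasing
is the Nyquist frequency: f_max = f_s / 2 = 19 kHz / 2 = 19/2 kHz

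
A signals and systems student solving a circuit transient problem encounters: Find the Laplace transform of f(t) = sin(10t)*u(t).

Standard pair: sin(wt)*u(t) <-> w/(s^2+w^2)
With w = 10: L{sin(10t)*u(t)} = 10/(s^2+100)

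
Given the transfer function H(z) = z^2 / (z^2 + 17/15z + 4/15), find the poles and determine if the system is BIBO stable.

Poles are roots of the denominator: z^2 + 17/15z + 4/15 = 0.
Quadratic formula: z = [-(17/15) +/- sqrt((17/15)^2 - 4*(4/15))] / 2
Discriminant = 289/225 - 16/15 = 49/225; sqrt = 7/15.
z = (-17/15 +/- 7/15) / 2 => z = -1/3 or z = -4/5.
|p1| = 1/3, |p2| = 4/5.
For BIBO stability, all poles must lie inside the unit circle (|p| < 1).
System is STABLE since both |p| < 1.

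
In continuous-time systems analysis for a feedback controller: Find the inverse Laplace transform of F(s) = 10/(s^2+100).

Standard pair: w/(s^2+w^2) <-> sin(wt)*u(t)
Recognize w^2 = 100, so w = 10; numerator 10 = 1*10.
f(t) = sin(10t)*u(t)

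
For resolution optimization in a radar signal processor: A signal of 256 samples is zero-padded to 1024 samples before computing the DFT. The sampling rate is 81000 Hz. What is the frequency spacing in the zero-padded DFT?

Original DFT: N = 256, resolution = f_s/N = 81000/256 = 10125/32 Hz
Zero-padded DFT: N = 1024, resolution = f_s/N = 81000/1024 = 10125/128 Hz
Zero-padding interpolates the spectrum (finer frequency grid)
but does NOT improve the true spectral resolution (ability to resolve close frequencies).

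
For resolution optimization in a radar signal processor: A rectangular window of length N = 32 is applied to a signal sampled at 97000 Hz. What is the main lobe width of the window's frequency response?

For a rectangular window of length N,
the main lobe width in frequency is 2*f_s/N.
= 2*97000/32 = 12125/2 Hz
This determines the minimum frequency separation for resolving two sinusoids.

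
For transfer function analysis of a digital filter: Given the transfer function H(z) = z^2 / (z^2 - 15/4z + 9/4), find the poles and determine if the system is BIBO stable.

Poles are roots of the denominator: z^2 - 15/4z + 9/4 = 0.
Quadratic formula: z = [-(-15/4) +/- sqrt((-15/4)^2 - 4*(9/4))] / 2
Discriminant = 225/16 - 9 = 81/16; sqrt = 9/4.
z = (15/4 +/- 9/4) / 2 => z = 3 or z = 3/4.
|p1| = 3, |p2| = 3/4.
For BIBO stability, all poles must lie inside the unit circle (|p| < 1).
System is UNSTABLE since at least one |p| >= 1.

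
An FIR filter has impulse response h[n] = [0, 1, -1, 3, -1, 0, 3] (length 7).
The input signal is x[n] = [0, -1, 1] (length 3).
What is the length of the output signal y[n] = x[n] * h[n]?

For linear convolution, the output length is:
len(y) = len(x) + len(h) - 1 = 3 + 7 - 1 = 9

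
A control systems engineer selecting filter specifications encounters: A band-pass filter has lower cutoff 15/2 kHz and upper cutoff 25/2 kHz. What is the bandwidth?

Bandwidth = f_high - f_low
= 25/2 kHz - 15/2 kHz = 5 kHz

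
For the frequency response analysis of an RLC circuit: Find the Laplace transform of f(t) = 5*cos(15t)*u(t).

Standard pair: cos(wt)*u(t) <-> s/(s^2+w^2)
With w = 15: L{5*cos(15t)*u(t)} = 5s/(s^2+225)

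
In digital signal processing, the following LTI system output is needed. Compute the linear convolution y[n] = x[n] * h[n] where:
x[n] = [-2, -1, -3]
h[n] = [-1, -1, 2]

y[n] = sum_k x[k]*h[n-k]. Output length = len(x) + len(h) - 1 = 3 + 3 - 1 = 5.
y[0] = -2*-1 = 2
y[1] = -1*-1 + -2*-1 = 3
y[2] = -3*-1 + -1*-1 + -2*2 = 0
y[3] = -3*-1 + -1*2 = 1
y[4] = -3*2 = -6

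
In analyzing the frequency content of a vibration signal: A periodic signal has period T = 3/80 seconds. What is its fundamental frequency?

The fundamental frequency is the reciprocal of the period.
f = 1/T = 1/(3/80) = 80/3 Hz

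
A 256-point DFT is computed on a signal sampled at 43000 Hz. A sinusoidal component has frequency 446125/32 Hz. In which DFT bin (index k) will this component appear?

DFT frequency resolution = f_s/N = 43000/256 = 5375/32 Hz
Bin index k = f_signal / resolution = 446125/32 / 5375/32 = 83
The signal frequency 446125/32 Hz falls in DFT bin k = 83.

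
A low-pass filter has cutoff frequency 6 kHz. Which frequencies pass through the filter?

A low-pass filter passes all frequencies below the cutoff frequency 6 kHz and attenuates higher frequencies.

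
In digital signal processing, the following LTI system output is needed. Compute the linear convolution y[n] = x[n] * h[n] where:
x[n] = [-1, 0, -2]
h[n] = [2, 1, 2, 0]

y[n] = sum_k x[k]*h[n-k]. Output length = len(x) + len(h) - 1 = 3 + 4 - 1 = 6.
y[0] = -1*2 = -2
y[1] = 0*2 + -1*1 = -1
y[2] = -2*2 + 0*1 + -1*2 = -6
y[3] = -2*1 + 0*2 + -1*0 = -2
y[4] = -2*2 + 0*0 = -4
y[5] = -2*0 = 0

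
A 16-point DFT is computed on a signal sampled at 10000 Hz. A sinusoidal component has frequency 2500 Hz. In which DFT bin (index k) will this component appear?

DFT frequency resolution = f_s/N = 10000/16 = 625 Hz
Bin index k = f_signal / resolution = 2500 / 625 = 4
The signal frequency 2500 Hz falls in DFT bin k = 4.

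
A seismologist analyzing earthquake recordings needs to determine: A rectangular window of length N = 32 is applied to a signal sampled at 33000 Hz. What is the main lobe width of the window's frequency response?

For a rectangular window of length N,
the main lobe width in frequency is 2*f_s/N.
= 2*33000/32 = 4125/2 Hz
This determines the minimum frequency separation for resolving two sinusoids.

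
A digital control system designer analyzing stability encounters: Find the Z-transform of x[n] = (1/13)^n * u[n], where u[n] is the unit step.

The Z-transform of a^n * u[n] is z/(z-a) for |z| > |a|.
Here a = 1/13, so X(z) = z/(z - (1/13)) = 13z/(13z - 1)
ROC: |z| > 1/13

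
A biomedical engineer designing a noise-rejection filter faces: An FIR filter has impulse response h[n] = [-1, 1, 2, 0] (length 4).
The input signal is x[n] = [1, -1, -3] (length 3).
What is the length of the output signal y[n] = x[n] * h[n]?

For linear convolution, the output length is:
len(y) = len(x) + len(h) - 1 = 3 + 4 - 1 = 6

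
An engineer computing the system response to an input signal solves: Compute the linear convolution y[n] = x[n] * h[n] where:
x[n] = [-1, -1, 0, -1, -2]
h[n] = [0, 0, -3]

y[n] = sum_k x[k]*h[n-k]. Output length = len(x) + len(h) - 1 = 5 + 3 - 1 = 7.
y[0] = -1*0 = 0
y[1] = -1*0 + -1*0 = 0
y[2] = 0*0 + -1*0 + -1*-3 = 3
y[3] = -1*0 + 0*0 + -1*-3 = 3
y[4] = -2*0 + -1*0 + 0*-3 = 0
y[5] = -2*0 + -1*-3 = 3
y[6] = -2*-3 = 6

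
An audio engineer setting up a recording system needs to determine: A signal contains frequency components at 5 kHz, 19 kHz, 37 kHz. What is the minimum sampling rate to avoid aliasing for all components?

The highest frequency component is f_max = 37 kHz.
Nyquist rate = 2 * f_max = 2 * 37 kHz = 74 kHz.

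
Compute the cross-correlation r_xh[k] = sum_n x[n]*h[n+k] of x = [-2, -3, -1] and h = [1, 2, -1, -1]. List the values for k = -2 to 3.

Both sequences indexed from 0 and zero outside their support.
Lags with overlap: k = -2 to 3.
  r_xh[-2] = x[2]*h[0] = -1
  r_xh[-1] = x[1]*h[0] + x[2]*h[1] = -5
  r_xh[0] = x[0]*h[0] + x[1]*h[1] + x[2]*h[2] = -7
  r_xh[1] = x[0]*h[1] + x[1]*h[2] + x[2]*h[3] = 0
  r_xh[2] = x[0]*h[2] + x[1]*h[3] = 5
  r_xh[3] = x[0]*h[3] = 2
r_xh = [-1, -5, -7, 0, 5, 2] (for k = -2, ..., 3)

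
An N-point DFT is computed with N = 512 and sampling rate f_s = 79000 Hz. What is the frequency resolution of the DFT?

DFT frequency resolution = f_s / N
= 79000 / 512 = 9875/64 Hz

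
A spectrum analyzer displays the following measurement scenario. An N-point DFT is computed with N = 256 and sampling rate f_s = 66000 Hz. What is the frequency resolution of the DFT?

DFT frequency resolution = f_s / N
= 66000 / 256 = 4125/16 Hz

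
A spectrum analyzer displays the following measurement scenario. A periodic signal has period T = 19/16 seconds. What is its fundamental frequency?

The fundamental frequency is the reciprocal of the period.
f = 1/T = 1/(19/16) = 16/19 Hz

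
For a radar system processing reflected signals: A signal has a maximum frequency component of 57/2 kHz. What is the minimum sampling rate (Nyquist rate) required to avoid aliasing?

By the Nyquist-Shannon sampling theorem,
the minimum sampling rate (Nyquist rate) must be at least 2 * f_max.
Nyquist rate = 2 * 57/2 kHz = 57 kHz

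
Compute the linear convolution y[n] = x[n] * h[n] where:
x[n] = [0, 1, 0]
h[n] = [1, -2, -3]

y[n] = sum_k x[k]*h[n-k]. Output length = len(x) + len(h) - 1 = 3 + 3 - 1 = 5.
y[0] = 0*1 = 0
y[1] = 1*1 + 0*-2 = 1
y[2] = 0*1 + 1*-2 + 0*-3 = -2
y[3] = 0*-2 + 1*-3 = -3
y[4] = 0*-3 = 0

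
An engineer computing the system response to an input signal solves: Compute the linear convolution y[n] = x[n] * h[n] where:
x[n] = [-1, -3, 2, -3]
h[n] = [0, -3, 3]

y[n] = sum_k x[k]*h[n-k]. Output length = len(x) + len(h) - 1 = 4 + 3 - 1 = 6.
y[0] = -1*0 = 0
y[1] = -3*0 + -1*-3 = 3
y[2] = 2*0 + -3*-3 + -1*3 = 6
y[3] = -3*0 + 2*-3 + -3*3 = -15
y[4] = -3*-3 + 2*3 = 15
y[5] = -3*3 = -9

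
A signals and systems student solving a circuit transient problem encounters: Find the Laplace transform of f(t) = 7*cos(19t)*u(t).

Standard pair: cos(wt)*u(t) <-> s/(s^2+w^2)
With w = 19: L{7*cos(19t)*u(t)} = 7s/(s^2+361)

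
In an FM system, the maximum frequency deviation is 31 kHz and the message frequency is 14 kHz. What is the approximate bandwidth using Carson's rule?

Carson's rule: BW = 2*(delta_f + f_m)
= 2*(31 + 14) kHz = 90 kHz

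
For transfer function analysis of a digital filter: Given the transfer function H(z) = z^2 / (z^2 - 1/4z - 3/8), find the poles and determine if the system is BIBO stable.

Poles are roots of the denominator: z^2 - 1/4z - 3/8 = 0.
Quadratic formula: z = [-(-1/4) +/- sqrt((-1/4)^2 - 4*(-3/8))] / 2
Discriminant = 1/16 + 3/2 = 25/16; sqrt = 5/4.
z = (1/4 +/- 5/4) / 2 => z = 3/4 or z = -1/2.
|p1| = 3/4, |p2| = 1/2.
For BIBO stability, all poles must lie inside the unit circle (|p| < 1).
System is STABLE since both |p| < 1.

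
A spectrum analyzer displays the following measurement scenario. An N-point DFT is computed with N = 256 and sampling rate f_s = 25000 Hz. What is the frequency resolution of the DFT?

DFT frequency resolution = f_s / N
= 25000 / 256 = 3125/32 Hz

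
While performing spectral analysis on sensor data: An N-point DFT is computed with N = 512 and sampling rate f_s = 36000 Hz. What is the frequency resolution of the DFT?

DFT frequency resolution = f_s / N
= 36000 / 512 = 1125/16 Hz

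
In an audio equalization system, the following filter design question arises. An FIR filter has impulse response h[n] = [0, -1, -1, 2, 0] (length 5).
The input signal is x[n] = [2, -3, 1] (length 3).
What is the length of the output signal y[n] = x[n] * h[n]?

For linear convolution, the output length is:
len(y) = len(x) + len(h) - 1 = 3 + 5 - 1 = 7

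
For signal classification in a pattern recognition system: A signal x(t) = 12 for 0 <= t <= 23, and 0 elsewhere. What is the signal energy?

Energy = integral of |x(t)|^2 dt over the signal duration
= 12^2 * 23 = 144 * 23 = 3312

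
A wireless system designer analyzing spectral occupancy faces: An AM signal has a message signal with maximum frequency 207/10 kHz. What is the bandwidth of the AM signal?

In AM (double-sideband), the bandwidth is twice the message frequency.
BW = 2 * f_m = 2 * 207/10 kHz = 207/5 kHz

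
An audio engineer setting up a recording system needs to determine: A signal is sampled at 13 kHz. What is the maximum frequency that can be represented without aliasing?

The maximum frequency that can be represented without aliasing
is the Nyquist frequency: f_max = f_s / 2 = 13 kHz / 2 = 13/2 kHz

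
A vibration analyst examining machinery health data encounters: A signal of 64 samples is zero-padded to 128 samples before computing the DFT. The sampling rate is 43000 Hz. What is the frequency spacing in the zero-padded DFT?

Original DFT: N = 64, resolution = f_s/N = 43000/64 = 5375/8 Hz
Zero-padded DFT: N = 128, resolution = f_s/N = 43000/128 = 5375/16 Hz
Zero-padding interpolates the spectrum (finer frequency grid)
but does NOT improve the true spectral resolution (ability to resolve close frequencies).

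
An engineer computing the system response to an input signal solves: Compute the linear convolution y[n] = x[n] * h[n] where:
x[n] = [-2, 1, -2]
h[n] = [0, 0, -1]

y[n] = sum_k x[k]*h[n-k]. Output length = len(x) + len(h) - 1 = 3 + 3 - 1 = 5.
y[0] = -2*0 = 0
y[1] = 1*0 + -2*0 = 0
y[2] = -2*0 + 1*0 + -2*-1 = 2
y[3] = -2*0 + 1*-1 = -1
y[4] = -2*-1 = 2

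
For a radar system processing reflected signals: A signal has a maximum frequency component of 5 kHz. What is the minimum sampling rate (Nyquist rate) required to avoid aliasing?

By the Nyquist-Shannon sampling theorem,
the minimum sampling rate (Nyquist rate) must be at least 2 * f_max.
Nyquist rate = 2 * 5 kHz = 10 kHz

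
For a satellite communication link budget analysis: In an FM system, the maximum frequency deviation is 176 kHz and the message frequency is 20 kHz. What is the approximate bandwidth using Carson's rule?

Carson's rule: BW = 2*(delta_f + f_m)
= 2*(176 + 20) kHz = 392 kHz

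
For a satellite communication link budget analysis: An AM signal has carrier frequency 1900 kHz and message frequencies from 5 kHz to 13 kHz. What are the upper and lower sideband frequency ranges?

Upper sideband (USB) = fc + [fm_low, fm_high] = 1900 + [5, 13] = [1905, 1913] kHz
Lower sideband (LSB) = fc - [fm_high, fm_low] = 1900 - [13, 5] = [1887, 1895] kHz
Total occupied spectrum: 1887 kHz to 1913 kHz (plus carrier at 1900 kHz)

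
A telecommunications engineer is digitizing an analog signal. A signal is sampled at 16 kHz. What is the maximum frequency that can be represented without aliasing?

The maximum frequency that can be represented without aliasing
is the Nyquist frequency: f_max = f_s / 2 = 16 kHz / 2 = 8 kHz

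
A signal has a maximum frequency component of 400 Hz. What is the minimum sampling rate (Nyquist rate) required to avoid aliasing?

By the Nyquist-Shannon sampling theorem,
the minimum sampling rate (Nyquist rate) must be at least 2 * f_max.
Nyquist rate = 2 * 400 Hz = 800 Hz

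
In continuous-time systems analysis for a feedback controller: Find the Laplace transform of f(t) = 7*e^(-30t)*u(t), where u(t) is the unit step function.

Standard Laplace transform pair:
e^(-at)*u(t) <-> 1/(s+a)
With a = 30: L{7*e^(-30t)*u(t)} = 7/(s+30), ROC: Re(s) > -30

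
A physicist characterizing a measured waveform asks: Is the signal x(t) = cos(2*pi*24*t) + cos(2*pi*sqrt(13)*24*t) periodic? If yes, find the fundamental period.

f1 = 24 Hz, f2 = 24*sqrt(13) Hz
Ratio f2/f1 = sqrt(13), which is irrational.
Since the frequency ratio is irrational, no common period exists.
The signal is not periodic.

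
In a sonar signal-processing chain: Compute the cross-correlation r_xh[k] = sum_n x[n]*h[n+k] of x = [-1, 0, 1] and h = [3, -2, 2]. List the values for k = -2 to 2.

Both sequences indexed from 0 and zero outside their support.
Lags with overlap: k = -2 to 2.
  r_xh[-2] = x[2]*h[0] = 3
  r_xh[-1] = x[1]*h[0] + x[2]*h[1] = -2
  r_xh[0] = x[0]*h[0] + x[1]*h[1] + x[2]*h[2] = -1
  r_xh[1] = x[0]*h[1] + x[1]*h[2] = 2
  r_xh[2] = x[0]*h[2] = -2
r_xh = [3, -2, -1, 2, -2] (for k = -2, ..., 2)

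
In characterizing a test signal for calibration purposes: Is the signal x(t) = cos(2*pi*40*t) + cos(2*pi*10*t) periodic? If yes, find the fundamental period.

f1 = 40 Hz, f2 = 10 Hz
Period T1 = 1/40, T2 = 1/10
Ratio T1/T2 = 10/40, which is rational.
The signal is periodic with fundamental period T = 1/GCD(40,10) = 1/10 s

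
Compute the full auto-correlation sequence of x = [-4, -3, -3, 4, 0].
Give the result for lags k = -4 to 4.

r_xx[k] = sum_m x[m]*x[m+k], indexed from 0, for k = -4 to 4:
  r_xx[-4] = x[4]*x[0] = 0
  r_xx[-3] = x[3]*x[0] + x[4]*x[1] = -16
  r_xx[-2] = x[2]*x[0] + x[3]*x[1] + x[4]*x[2] = 0
  r_xx[-1] = x[1]*x[0] + x[2]*x[1] + x[3]*x[2] + x[4]*x[3] = 9
  r_xx[0] = x[0]*x[0] + x[1]*x[1] + x[2]*x[2] + x[3]*x[3] + x[4]*x[4] = 50
  r_xx[1] = x[0]*x[1] + x[1]*x[2] + x[2]*x[3] + x[3]*x[4] = 9
  r_xx[2] = x[0]*x[2] + x[1]*x[3] + x[2]*x[4] = 0
  r_xx[3] = x[0]*x[3] + x[1]*x[4] = -16
  r_xx[4] = x[0]*x[4] = 0
r_xx = [0, -16, 0, 9, 50, 9, 0, -16, 0]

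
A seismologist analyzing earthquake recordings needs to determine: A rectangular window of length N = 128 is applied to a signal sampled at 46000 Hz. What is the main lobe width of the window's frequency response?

For a rectangular window of length N,
the main lobe width in frequency is 2*f_s/N.
= 2*46000/128 = 2875/4 Hz
This determines the minimum frequency separation for resolving two sinusoids.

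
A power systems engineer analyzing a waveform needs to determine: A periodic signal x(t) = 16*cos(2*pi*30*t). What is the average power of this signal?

Average power of A*cos(wt) is A^2/2.
P = 16^2 / 2 = 256/2 = 128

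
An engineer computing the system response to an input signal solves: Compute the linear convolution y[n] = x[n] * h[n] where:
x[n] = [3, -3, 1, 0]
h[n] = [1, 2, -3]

y[n] = sum_k x[k]*h[n-k]. Output length = len(x) + len(h) - 1 = 4 + 3 - 1 = 6.
y[0] = 3*1 = 3
y[1] = -3*1 + 3*2 = 3
y[2] = 1*1 + -3*2 + 3*-3 = -14
y[3] = 0*1 + 1*2 + -3*-3 = 11
y[4] = 0*2 + 1*-3 = -3
y[5] = 0*-3 = 0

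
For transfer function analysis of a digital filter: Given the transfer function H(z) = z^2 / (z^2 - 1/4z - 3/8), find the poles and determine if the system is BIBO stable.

Poles are roots of the denominator: z^2 - 1/4z - 3/8 = 0.
Quadratic formula: z = [-(-1/4) +/- sqrt((-1/4)^2 - 4*(-3/8))] / 2
Discriminant = 1/16 + 3/2 = 25/16; sqrt = 5/4.
z = (1/4 +/- 5/4) / 2 => z = 3/4 or z = -1/2.
|p1| = 3/4, |p2| = 1/2.
For BIBO stability, all poles must lie inside the unit circle (|p| < 1).
System is STABLE since both |p| < 1.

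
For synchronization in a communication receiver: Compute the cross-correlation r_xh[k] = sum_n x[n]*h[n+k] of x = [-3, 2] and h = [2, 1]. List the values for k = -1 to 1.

Both sequences indexed from 0 and zero outside their support.
Lags with overlap: k = -1 to 1.
  r_xh[-1] = x[1]*h[0] = 4
  r_xh[0] = x[0]*h[0] + x[1]*h[1] = -4
  r_xh[1] = x[0]*h[1] = -3
r_xh = [4, -4, -3] (for k = -1, ..., 1)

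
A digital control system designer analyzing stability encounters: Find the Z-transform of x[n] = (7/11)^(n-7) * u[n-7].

Time-shifting property: if X(z) = Z{x[n]}, then Z{x[n-d]} = z^(-d) * X(z)
X(z) = z/(z - 7/11) for x[n] = (7/11)^n * u[n]
Z{x[n-7]} = z^(-7) * z/(z - 7/11) = z^(-6)/(z - 7/11)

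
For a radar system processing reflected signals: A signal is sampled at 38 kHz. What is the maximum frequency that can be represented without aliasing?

The maximum frequency that can be represented without aliasing
is the Nyquist frequency: f_max = f_s / 2 = 38 kHz / 2 = 19 kHz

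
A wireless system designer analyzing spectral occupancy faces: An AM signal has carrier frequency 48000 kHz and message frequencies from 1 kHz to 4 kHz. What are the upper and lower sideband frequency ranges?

Upper sideband (USB) = fc + [fm_low, fm_high] = 48000 + [1, 4] = [48001, 48004] kHz
Lower sideband (LSB) = fc - [fm_high, fm_low] = 48000 - [4, 1] = [47996, 47999] kHz
Total occupied spectrum: 47996 kHz to 48004 kHz (plus carrier at 48000 kHz)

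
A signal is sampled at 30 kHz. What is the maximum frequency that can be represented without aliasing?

The maximum frequency that can be represented without aliasing
is the Nyquist frequency: f_max = f_s / 2 = 30 kHz / 2 = 15 kHz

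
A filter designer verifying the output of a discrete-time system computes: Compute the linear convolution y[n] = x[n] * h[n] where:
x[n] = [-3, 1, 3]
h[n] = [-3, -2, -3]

y[n] = sum_k x[k]*h[n-k]. Output length = len(x) + len(h) - 1 = 3 + 3 - 1 = 5.
y[0] = -3*-3 = 9
y[1] = 1*-3 + -3*-2 = 3
y[2] = 3*-3 + 1*-2 + -3*-3 = -2
y[3] = 3*-2 + 1*-3 = -9
y[4] = 3*-3 = -9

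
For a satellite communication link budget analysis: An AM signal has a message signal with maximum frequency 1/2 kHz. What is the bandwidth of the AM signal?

In AM (double-sideband), the bandwidth is twice the message frequency.
BW = 2 * f_m = 2 * 1/2 kHz = 1 kHz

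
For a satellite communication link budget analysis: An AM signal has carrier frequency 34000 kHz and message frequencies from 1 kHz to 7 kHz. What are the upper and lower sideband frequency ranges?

Upper sideband (USB) = fc + [fm_low, fm_high] = 34000 + [1, 7] = [34001, 34007] kHz
Lower sideband (LSB) = fc - [fm_high, fm_low] = 34000 - [7, 1] = [33993, 33999] kHz
Total occupied spectrum: 33993 kHz to 34007 kHz (plus carrier at 34000 kHz)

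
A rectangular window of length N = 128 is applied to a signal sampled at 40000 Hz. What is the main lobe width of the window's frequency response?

For a rectangular window of length N,
the main lobe width in frequency is 2*f_s/N.
= 2*40000/128 = 625 Hz
This determines the minimum frequency separation for resolving two sinusoids.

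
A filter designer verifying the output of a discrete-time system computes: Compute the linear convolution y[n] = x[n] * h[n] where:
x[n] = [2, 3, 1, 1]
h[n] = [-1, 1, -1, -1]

y[n] = sum_k x[k]*h[n-k]. Output length = len(x) + len(h) - 1 = 4 + 4 - 1 = 7.
y[0] = 2*-1 = -2
y[1] = 3*-1 + 2*1 = -1
y[2] = 1*-1 + 3*1 + 2*-1 = 0
y[3] = 1*-1 + 1*1 + 3*-1 + 2*-1 = -5
y[4] = 1*1 + 1*-1 + 3*-1 = -3
y[5] = 1*-1 + 1*-1 = -2
y[6] = 1*-1 = -1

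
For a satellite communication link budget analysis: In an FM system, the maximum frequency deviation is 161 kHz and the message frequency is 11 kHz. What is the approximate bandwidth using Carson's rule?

Carson's rule: BW = 2*(delta_f + f_m)
= 2*(161 + 11) kHz = 344 kHz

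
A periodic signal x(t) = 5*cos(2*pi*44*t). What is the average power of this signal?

Average power of A*cos(wt) is A^2/2.
P = 5^2 / 2 = 25/2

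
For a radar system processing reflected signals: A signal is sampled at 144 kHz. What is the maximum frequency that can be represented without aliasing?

The maximum frequency that can be represented without aliasing
is the Nyquist frequency: f_max = f_s / 2 = 144 kHz / 2 = 72 kHz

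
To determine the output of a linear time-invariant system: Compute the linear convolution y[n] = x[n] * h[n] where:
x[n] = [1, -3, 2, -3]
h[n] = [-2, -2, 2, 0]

y[n] = sum_k x[k]*h[n-k]. Output length = len(x) + len(h) - 1 = 4 + 4 - 1 = 7.
y[0] = 1*-2 = -2
y[1] = -3*-2 + 1*-2 = 4
y[2] = 2*-2 + -3*-2 + 1*2 = 4
y[3] = -3*-2 + 2*-2 + -3*2 + 1*0 = -4
y[4] = -3*-2 + 2*2 + -3*0 = 10
y[5] = -3*2 + 2*0 = -6
y[6] = -3*0 = 0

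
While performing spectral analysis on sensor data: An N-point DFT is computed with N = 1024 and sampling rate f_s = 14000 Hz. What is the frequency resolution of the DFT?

DFT frequency resolution = f_s / N
= 14000 / 1024 = 875/64 Hz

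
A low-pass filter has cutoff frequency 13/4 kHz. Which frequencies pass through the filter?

A low-pass filter passes all frequencies below the cutoff frequency 13/4 kHz and attenuates higher frequencies.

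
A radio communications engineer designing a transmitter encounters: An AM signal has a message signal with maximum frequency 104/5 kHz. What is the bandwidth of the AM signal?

In AM (double-sideband), the bandwidth is twice the message frequency.
BW = 2 * f_m = 2 * 104/5 kHz = 208/5 kHz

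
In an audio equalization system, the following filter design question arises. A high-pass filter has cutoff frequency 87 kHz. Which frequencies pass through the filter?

A high-pass filter passes all frequencies above the cutoff frequency 87 kHz and attenuates lower frequencies.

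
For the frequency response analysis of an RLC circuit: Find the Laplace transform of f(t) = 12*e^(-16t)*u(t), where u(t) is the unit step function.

Standard Laplace transform pair:
e^(-at)*u(t) <-> 1/(s+a)
With a = 16: L{12*e^(-16t)*u(t)} = 12/(s+16), ROC: Re(s) > -16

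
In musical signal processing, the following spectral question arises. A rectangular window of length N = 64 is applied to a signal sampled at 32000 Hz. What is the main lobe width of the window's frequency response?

For a rectangular window of length N,
the main lobe width in frequency is 2*f_s/N.
= 2*32000/64 = 1000 Hz
This determines the minimum frequency separation for resolving two sinusoids.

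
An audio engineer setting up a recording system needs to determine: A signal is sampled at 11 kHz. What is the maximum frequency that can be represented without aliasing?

The maximum frequency that can be represented without aliasing
is the Nyquist frequency: f_max = f_s / 2 = 11 kHz / 2 = 11/2 kHz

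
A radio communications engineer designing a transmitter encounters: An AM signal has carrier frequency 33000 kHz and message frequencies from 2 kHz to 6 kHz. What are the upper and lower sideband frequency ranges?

Upper sideband (USB) = fc + [fm_low, fm_high] = 33000 + [2, 6] = [33002, 33006] kHz
Lower sideband (LSB) = fc - [fm_high, fm_low] = 33000 - [6, 2] = [32994, 32998] kHz
Total occupied spectrum: 32994 kHz to 33006 kHz (plus carrier at 33000 kHz)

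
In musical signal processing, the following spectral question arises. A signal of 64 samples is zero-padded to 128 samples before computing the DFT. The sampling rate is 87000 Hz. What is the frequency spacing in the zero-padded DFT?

Original DFT: N = 64, resolution = f_s/N = 87000/64 = 10875/8 Hz
Zero-padded DFT: N = 128, resolution = f_s/N = 87000/128 = 10875/16 Hz
Zero-padding interpolates the spectrum (finer frequency grid)
but does NOT improve the true spectral resolution (ability to resolve close frequencies).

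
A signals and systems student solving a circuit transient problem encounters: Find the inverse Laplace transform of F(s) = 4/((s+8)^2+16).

Standard pair: w/((s+a)^2+w^2) <-> e^(-at)*sin(wt)*u(t)
With a=8, w=4: f(t) = e^(-8t)*sin(4t)*u(t)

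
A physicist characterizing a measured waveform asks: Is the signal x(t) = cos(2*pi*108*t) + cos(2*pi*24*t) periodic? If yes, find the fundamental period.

f1 = 108 Hz, f2 = 24 Hz
Period T1 = 1/108, T2 = 1/24
Ratio T1/T2 = 24/108, which is rational.
The signal is periodic with fundamental period T = 1/GCD(108,24) = 1/12 s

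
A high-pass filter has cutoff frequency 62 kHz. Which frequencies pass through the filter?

A high-pass filter passes all frequencies above the cutoff frequency 62 kHz and attenuates lower frequencies.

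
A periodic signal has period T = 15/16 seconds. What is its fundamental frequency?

The fundamental frequency is the reciprocal of the period.
f = 1/T = 1/(15/16) = 16/15 Hz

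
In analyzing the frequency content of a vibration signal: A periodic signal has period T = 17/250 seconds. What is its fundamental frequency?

The fundamental frequency is the reciprocal of the period.
f = 1/T = 1/(17/250) = 250/17 Hz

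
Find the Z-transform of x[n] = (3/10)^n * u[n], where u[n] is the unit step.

The Z-transform of a^n * u[n] is z/(z-a) for |z| > |a|.
Here a = 3/10, so X(z) = z/(z - (3/10)) = 10z/(10z - 3)
ROC: |z| > 3/10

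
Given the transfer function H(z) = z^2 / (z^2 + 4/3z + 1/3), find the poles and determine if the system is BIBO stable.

Poles are roots of the denominator: z^2 + 4/3z + 1/3 = 0.
Quadratic formula: z = [-(4/3) +/- sqrt((4/3)^2 - 4*(1/3))] / 2
Discriminant = 16/9 - 4/3 = 4/9; sqrt = 2/3.
z = (-4/3 +/- 2/3) / 2 => z = -1/3 or z = -1.
|p1| = 1, |p2| = 1/3.
For BIBO stability, all poles must lie inside the unit circle (|p| < 1).
System is UNSTABLE since at least one |p| >= 1.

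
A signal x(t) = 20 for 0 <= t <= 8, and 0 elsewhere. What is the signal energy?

Energy = integral of |x(t)|^2 dt over the signal duration
= 20^2 * 8 = 400 * 8 = 3200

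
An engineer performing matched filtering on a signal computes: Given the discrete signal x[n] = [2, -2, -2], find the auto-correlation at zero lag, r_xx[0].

The auto-correlation at zero lag r_xx[0] equals the signal energy.
r_xx[0] = sum of x[n]^2 = 2^2 + (-2)^2 + (-2)^2
= 4 + 4 + 4 = 12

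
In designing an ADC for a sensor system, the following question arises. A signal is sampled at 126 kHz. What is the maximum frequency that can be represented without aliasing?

The maximum frequency that can be represented without aliasing
is the Nyquist frequency: f_max = f_s / 2 = 126 kHz / 2 = 63 kHz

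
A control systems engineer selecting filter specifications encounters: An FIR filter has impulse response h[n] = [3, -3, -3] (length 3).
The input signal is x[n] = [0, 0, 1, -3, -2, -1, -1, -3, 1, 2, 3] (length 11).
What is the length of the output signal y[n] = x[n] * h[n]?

For linear convolution, the output length is:
len(y) = len(x) + len(h) - 1 = 11 + 3 - 1 = 13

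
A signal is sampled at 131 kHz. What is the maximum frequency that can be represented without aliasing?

The maximum frequency that can be represented without aliasing
is the Nyquist frequency: f_max = f_s / 2 = 131 kHz / 2 = 131/2 kHz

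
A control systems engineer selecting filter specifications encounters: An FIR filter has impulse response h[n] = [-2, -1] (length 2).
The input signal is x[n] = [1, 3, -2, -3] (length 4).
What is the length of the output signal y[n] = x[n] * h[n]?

For linear convolution, the output length is:
len(y) = len(x) + len(h) - 1 = 4 + 2 - 1 = 5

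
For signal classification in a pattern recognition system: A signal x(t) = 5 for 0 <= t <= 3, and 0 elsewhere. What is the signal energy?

Energy = integral of |x(t)|^2 dt over the signal duration
= 5^2 * 3 = 25 * 3 = 75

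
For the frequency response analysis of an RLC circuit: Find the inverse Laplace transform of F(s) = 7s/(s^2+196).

Standard pair: s/(s^2+w^2) <-> cos(wt)*u(t)
With k=7, w=14: f(t) = 7*cos(14t)*u(t)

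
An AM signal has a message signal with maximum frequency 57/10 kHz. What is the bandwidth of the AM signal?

In AM (double-sideband), the bandwidth is twice the message frequency.
BW = 2 * f_m = 2 * 57/10 kHz = 57/5 kHz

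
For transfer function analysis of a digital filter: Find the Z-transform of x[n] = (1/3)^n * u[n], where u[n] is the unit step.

The Z-transform of a^n * u[n] is z/(z-a) for |z| > |a|.
Here a = 1/3, so X(z) = z/(z - (1/3)) = 3z/(3z - 1)
ROC: |z| > 1/3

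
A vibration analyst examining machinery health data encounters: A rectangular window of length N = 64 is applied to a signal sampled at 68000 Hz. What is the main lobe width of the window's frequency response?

For a rectangular window of length N,
the main lobe width in frequency is 2*f_s/N.
= 2*68000/64 = 2125 Hz
This determines the minimum frequency separation for resolving two sinusoids.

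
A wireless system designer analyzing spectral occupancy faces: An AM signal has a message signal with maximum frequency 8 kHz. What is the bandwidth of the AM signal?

In AM (double-sideband), the bandwidth is twice the message frequency.
BW = 2 * f_m = 2 * 8 kHz = 16 kHz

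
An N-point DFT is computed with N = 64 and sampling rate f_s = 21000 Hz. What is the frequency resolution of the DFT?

DFT frequency resolution = f_s / N
= 21000 / 64 = 2625/8 Hz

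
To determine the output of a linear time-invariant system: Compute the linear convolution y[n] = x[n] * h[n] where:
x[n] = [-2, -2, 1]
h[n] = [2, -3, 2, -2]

y[n] = sum_k x[k]*h[n-k]. Output length = len(x) + len(h) - 1 = 3 + 4 - 1 = 6.
y[0] = -2*2 = -4
y[1] = -2*2 + -2*-3 = 2
y[2] = 1*2 + -2*-3 + -2*2 = 4
y[3] = 1*-3 + -2*2 + -2*-2 = -3
y[4] = 1*2 + -2*-2 = 6
y[5] = 1*-2 = -2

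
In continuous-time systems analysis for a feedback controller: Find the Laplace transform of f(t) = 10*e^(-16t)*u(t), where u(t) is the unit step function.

Standard Laplace transform pair:
e^(-at)*u(t) <-> 1/(s+a)
With a = 16: L{10*e^(-16t)*u(t)} = 10/(s+16), ROC: Re(s) > -16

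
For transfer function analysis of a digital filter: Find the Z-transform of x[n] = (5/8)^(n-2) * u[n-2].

Time-shifting property: if X(z) = Z{x[n]}, then Z{x[n-d]} = z^(-d) * X(z)
X(z) = z/(z - 5/8) for x[n] = (5/8)^n * u[n]
Z{x[n-2]} = z^(-2) * z/(z - 5/8) = z^(-1)/(z - 5/8)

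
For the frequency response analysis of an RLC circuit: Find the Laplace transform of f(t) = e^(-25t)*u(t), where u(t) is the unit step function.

Standard Laplace transform pair:
e^(-at)*u(t) <-> 1/(s+a)
With a = 25: L{e^(-25t)*u(t)} = 1/(s+25), ROC: Re(s) > -25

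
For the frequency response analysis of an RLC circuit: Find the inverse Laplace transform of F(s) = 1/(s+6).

Standard pair: k/(s+a) <-> k*e^(-at)*u(t)
With k=1, a=6: f(t) = e^(-6t)*u(t)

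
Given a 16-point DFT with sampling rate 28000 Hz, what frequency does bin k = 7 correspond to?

The frequency of DFT bin k is: f_k = k * f_s / N
f_7 = 7 * 28000 / 16 = 12250 Hz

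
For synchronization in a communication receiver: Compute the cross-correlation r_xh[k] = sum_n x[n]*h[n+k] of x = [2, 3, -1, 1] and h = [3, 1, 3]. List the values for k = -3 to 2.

Both sequences indexed from 0 and zero outside their support.
Lags with overlap: k = -3 to 2.
  r_xh[-3] = x[3]*h[0] = 3
  r_xh[-2] = x[2]*h[0] + x[3]*h[1] = -2
  r_xh[-1] = x[1]*h[0] + x[2]*h[1] + x[3]*h[2] = 11
  r_xh[0] = x[0]*h[0] + x[1]*h[1] + x[2]*h[2] = 6
  r_xh[1] = x[0]*h[1] + x[1]*h[2] = 11
  r_xh[2] = x[0]*h[2] = 6
r_xh = [3, -2, 11, 6, 11, 6] (for k = -3, ..., 2)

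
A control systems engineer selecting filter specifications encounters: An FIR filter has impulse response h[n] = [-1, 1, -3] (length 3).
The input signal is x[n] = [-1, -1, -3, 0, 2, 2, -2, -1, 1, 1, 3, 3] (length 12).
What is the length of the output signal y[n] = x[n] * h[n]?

For linear convolution, the output length is:
len(y) = len(x) + len(h) - 1 = 12 + 3 - 1 = 14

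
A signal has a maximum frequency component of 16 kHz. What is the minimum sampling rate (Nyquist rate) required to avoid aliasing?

By the Nyquist-Shannon sampling theorem,
the minimum sampling rate (Nyquist rate) must be at least 2 * f_max.
Nyquist rate = 2 * 16 kHz = 32 kHz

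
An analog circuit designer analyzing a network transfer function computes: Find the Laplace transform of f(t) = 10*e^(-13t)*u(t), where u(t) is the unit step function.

Standard Laplace transform pair:
e^(-at)*u(t) <-> 1/(s+a)
With a = 13: L{10*e^(-13t)*u(t)} = 10/(s+13), ROC: Re(s) > -13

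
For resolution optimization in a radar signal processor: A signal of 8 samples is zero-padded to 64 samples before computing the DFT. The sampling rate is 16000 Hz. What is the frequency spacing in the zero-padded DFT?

Original DFT: N = 8, resolution = f_s/N = 16000/8 = 2000 Hz
Zero-padded DFT: N = 64, resolution = f_s/N = 16000/64 = 250 Hz
Zero-padding interpolates the spectrum (finer frequency grid)
but does NOT improve the true spectral resolution (ability to resolve close frequencies).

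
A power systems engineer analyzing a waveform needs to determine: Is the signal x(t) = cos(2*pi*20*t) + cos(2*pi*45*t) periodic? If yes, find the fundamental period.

f1 = 20 Hz, f2 = 45 Hz
Period T1 = 1/20, T2 = 1/45
Ratio T1/T2 = 45/20, which is rational.
The signal is periodic with fundamental period T = 1/GCD(20,45) = 1/5 s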